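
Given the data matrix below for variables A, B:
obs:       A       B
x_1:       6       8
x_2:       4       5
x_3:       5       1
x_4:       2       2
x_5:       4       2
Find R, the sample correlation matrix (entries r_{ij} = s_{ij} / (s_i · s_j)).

Step 1 — column means:
  mean(A) = (6 + 4 + 5 + 2 + 4) / 5 = 21/5 = 4.2
  mean(B) = (8 + 5 + 1 + 2 + 2) / 5 = 18/5 = 3.6

Step 2 — sample variances and covariances s[i,j] = (1/(n-1)) · Σ_k (x_{k,i} - mean_i) · (x_{k,j} - mean_j), with n-1 = 4:
  s[A,A] = ((1.8)·(1.8) + (-0.2)·(-0.2) + (0.8)·(0.8) + (-2.2)·(-2.2) + (-0.2)·(-0.2)) / 4 = 8.8/4 = 2.2
  s[A,B] = ((1.8)·(4.4) + (-0.2)·(1.4) + (0.8)·(-2.6) + (-2.2)·(-1.6) + (-0.2)·(-1.6)) / 4 = 9.4/4 = 2.35
  s[B,B] = ((4.4)·(4.4) + (1.4)·(1.4) + (-2.6)·(-2.6) + (-1.6)·(-1.6) + (-1.6)·(-1.6)) / 4 = 33.2/4 = 8.3
  Sample standard deviations s_i = √(s[i,i]):
  s(A) = √(2.2) = 1.4832
  s(B) = √(8.3) = 2.881

Step 3 — r_{ij} = s_{ij} / (s_i · s_j):
  r[A,A] = 1 (diagonal).
  r[A,B] = 2.35 / (1.4832 · 2.881) = 2.35 / 4.2732 = 0.5499
  r[B,B] = 1 (diagonal).

R is symmetric with unit diagonal. Assembling:

R = [[1, 0.5499],
 [0.5499, 1]]


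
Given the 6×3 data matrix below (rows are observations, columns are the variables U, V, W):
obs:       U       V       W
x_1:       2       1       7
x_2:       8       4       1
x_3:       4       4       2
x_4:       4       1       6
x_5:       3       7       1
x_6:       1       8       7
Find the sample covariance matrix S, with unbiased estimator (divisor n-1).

Step 1 — column means:
  mean(U) = (2 + 8 + 4 + 4 + 3 + 1) / 6 = 22/6 = 3.6667
  mean(V) = (1 + 4 + 4 + 1 + 7 + 8) / 6 = 25/6 = 4.1667
  mean(W) = (7 + 1 + 2 + 6 + 1 + 7) / 6 = 24/6 = 4

Step 2 — sample covariance S[i,j] = (1/(n-1)) · Σ_k (x_{k,i} - mean_i) · (x_{k,j} - mean_j), with n-1 = 5.
  S[U,U] = ((-1.6667)·(-1.6667) + (4.3333)·(4.3333) + (0.3333)·(0.3333) + (0.3333)·(0.3333) + (-0.6667)·(-0.6667) + (-2.6667)·(-2.6667)) / 5 = 29.3333/5 = 5.8667
  S[U,V] = ((-1.6667)·(-3.1667) + (4.3333)·(-0.1667) + (0.3333)·(-0.1667) + (0.3333)·(-3.1667) + (-0.6667)·(2.8333) + (-2.6667)·(3.8333)) / 5 = -8.6667/5 = -1.7333
  S[U,W] = ((-1.6667)·(3) + (4.3333)·(-3) + (0.3333)·(-2) + (0.3333)·(2) + (-0.6667)·(-3) + (-2.6667)·(3)) / 5 = -24/5 = -4.8
  S[V,V] = ((-3.1667)·(-3.1667) + (-0.1667)·(-0.1667) + (-0.1667)·(-0.1667) + (-3.1667)·(-3.1667) + (2.8333)·(2.8333) + (3.8333)·(3.8333)) / 5 = 42.8333/5 = 8.5667
  S[V,W] = ((-3.1667)·(3) + (-0.1667)·(-3) + (-0.1667)·(-2) + (-3.1667)·(2) + (2.8333)·(-3) + (3.8333)·(3)) / 5 = -12/5 = -2.4
  S[W,W] = ((3)·(3) + (-3)·(-3) + (-2)·(-2) + (2)·(2) + (-3)·(-3) + (3)·(3)) / 5 = 44/5 = 8.8

S is symmetric (S[j,i] = S[i,j]). Assembling:

S = [[5.8667, -1.7333, -4.8],
 [-1.7333, 8.5667, -2.4],
 [-4.8, -2.4, 8.8]]


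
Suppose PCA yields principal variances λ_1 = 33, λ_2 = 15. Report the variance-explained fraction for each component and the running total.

Step 1 — total variance = trace(Sigma) = Σ λ_i = 33 + 15 = 48.

Step 2 — fraction explained by component i = λ_i / Σ λ:
  PC1: 33/48 = 0.6875
  PC2: 15/48 = 0.3125

Step 3 — cumulative fraction after k components = (λ_1 + ... + λ_k) / Σ λ:
  k = 1: 33/48 = 0.6875
  k = 2: (33 + 15)/48 = 48/48 = 1

Summary (fraction, with percent):

explained: PC1 0.6875 (68.75%), PC2 0.3125 (31.25%);  cumulative: 0.6875, 1


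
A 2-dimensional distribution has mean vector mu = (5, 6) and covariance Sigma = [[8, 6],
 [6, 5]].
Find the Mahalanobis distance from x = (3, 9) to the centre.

Step 1 — centre the observation: (x - mu) = (-2, 3).

Step 2 — invert Sigma. det(Sigma) = 8·5 - (6)² = 4.
  Sigma^{-1} = (1/det) · [[d, -b], [-b, a]] = [[1.25, -1.5],
 [-1.5, 2]].

Step 3 — form the quadratic (x - mu)^T · Sigma^{-1} · (x - mu):
  Sigma^{-1} · (x - mu) = (-7, 9).
  (x - mu)^T · [Sigma^{-1} · (x - mu)] = (-2)·(-7) + (3)·(9) = 41.

Step 4 — take square root: d = √(41) ≈ 6.4031.

d(x, mu) = √(41) ≈ 6.4031


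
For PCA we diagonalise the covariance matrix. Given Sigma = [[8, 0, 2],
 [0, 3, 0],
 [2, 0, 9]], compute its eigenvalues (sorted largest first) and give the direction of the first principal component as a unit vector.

Step 1 — characteristic polynomial p(λ) = det(λI - Sigma) = λ³ - tr·λ² + c_1·λ - det, where tr = trace, c_1 = sum of the principal 2×2 minors, det = det(Sigma):
  tr = 8 + 3 + 9 = 20,
  c_1 = (8·3 - (0)²) + (8·9 - (2)²) + (3·9 - (0)²) = 24 + 68 + 27 = 119,
  det = 8·(3·9 - (0)²) - (0)·((0)·9 - (0)·(2)) + (2)·((0)·(0) - 3·(2)) = 8·(27) - (0)·(0) + (2)·(-6) = 204.
  So p(λ) = λ³ - 20λ² + 119λ - 204.
Step 2 — look for an integer root (rational root theorem: any rational root is an integer divisor of 204). Testing λ = 3:
  p(3) = 27 - 180 + 357 - 204 = 0  ✓
  Dividing out (λ - 3): p(λ) = (λ - 3)(λ² - 17λ + 68).
Step 3 — remaining eigenvalues from the quadratic λ² - 17λ + 68 = 0:
  Δ = 17² - 4·68 = 289 - 272 = 17,  λ = (17 ± √17)/2 = (17 ± 4.1231)/2 ≈ 10.5616 or 6.4384.
  Sorted: λ_1 = 10.5616,  λ_2 = 6.4384,  λ_3 = 3  (check: sum = 20 = tr ✓).

Step 4 — unit eigenvector for λ_1 ≈ 10.5616: v spans the null space of (Sigma - λ_1 I), whose rows are
  r_1 = (-2.5616, 0, 2),  r_2 = (0, -7.5616, 0),  r_3 = (2, 0, -1.5616).
  v is orthogonal to every row, so take v ∝ r_1 × r_2 = ((0)·(0) - (2)·(-7.5616), (2)·(0) - (-2.5616)·(0), (-2.5616)·(-7.5616) - (0)·(0)) ≈ (15.1231, 0, 19.3693).
  Let u = (15.1231, 0, 19.3693).
  ||u|| = √((15.1231)² + (0)² + (19.3693)²) = √(603.8788) ≈ 24.5739,  v_1 = u/||u|| ≈ (0.6154, 0, 0.7882) (||v_1|| = 1).

λ_1 = 10.5616,  λ_2 = 6.4384,  λ_3 = 3;  v_1 ≈ (0.6154, 0, 0.7882)


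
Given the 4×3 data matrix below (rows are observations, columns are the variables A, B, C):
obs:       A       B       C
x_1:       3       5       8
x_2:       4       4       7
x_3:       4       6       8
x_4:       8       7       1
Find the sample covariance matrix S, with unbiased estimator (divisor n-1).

Step 1 — column means:
  mean(A) = (3 + 4 + 4 + 8) / 4 = 19/4 = 4.75
  mean(B) = (5 + 4 + 6 + 7) / 4 = 22/4 = 5.5
  mean(C) = (8 + 7 + 8 + 1) / 4 = 24/4 = 6

Step 2 — sample covariance S[i,j] = (1/(n-1)) · Σ_k (x_{k,i} - mean_i) · (x_{k,j} - mean_j), with n-1 = 3.
  S[A,A] = ((-1.75)·(-1.75) + (-0.75)·(-0.75) + (-0.75)·(-0.75) + (3.25)·(3.25)) / 3 = 14.75/3 = 4.9167
  S[A,B] = ((-1.75)·(-0.5) + (-0.75)·(-1.5) + (-0.75)·(0.5) + (3.25)·(1.5)) / 3 = 6.5/3 = 2.1667
  S[A,C] = ((-1.75)·(2) + (-0.75)·(1) + (-0.75)·(2) + (3.25)·(-5)) / 3 = -22/3 = -7.3333
  S[B,B] = ((-0.5)·(-0.5) + (-1.5)·(-1.5) + (0.5)·(0.5) + (1.5)·(1.5)) / 3 = 5/3 = 1.6667
  S[B,C] = ((-0.5)·(2) + (-1.5)·(1) + (0.5)·(2) + (1.5)·(-5)) / 3 = -9/3 = -3
  S[C,C] = ((2)·(2) + (1)·(1) + (2)·(2) + (-5)·(-5)) / 3 = 34/3 = 11.3333

S is symmetric (S[j,i] = S[i,j]). Assembling:

S = [[4.9167, 2.1667, -7.3333],
 [2.1667, 1.6667, -3],
 [-7.3333, -3, 11.3333]]


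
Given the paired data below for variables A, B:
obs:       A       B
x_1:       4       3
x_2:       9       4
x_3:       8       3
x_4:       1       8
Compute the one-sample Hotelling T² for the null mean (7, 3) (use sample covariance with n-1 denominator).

Step 1 — sample mean vector:
  mean(A) = (4 + 9 + 8 + 1) / 4 = 22/4 = 5.5
  mean(B) = (3 + 4 + 3 + 8) / 4 = 18/4 = 4.5
  x̄ = (5.5, 4.5),  deviation x̄ - mu_0 = (5.5, 4.5) - (7, 3) = (-1.5, 1.5).

Step 2 — sample covariance matrix, S[i,j] = (1/(n-1)) · Σ_k (x_{k,i} - mean_i) · (x_{k,j} - mean_j), divisor n-1 = 3:
  S[A,A] = ((-1.5)·(-1.5) + (3.5)·(3.5) + (2.5)·(2.5) + (-4.5)·(-4.5)) / 3 = 41/3 = 13.6667
  S[A,B] = ((-1.5)·(-1.5) + (3.5)·(-0.5) + (2.5)·(-1.5) + (-4.5)·(3.5)) / 3 = -19/3 = -6.3333
  S[B,B] = ((-1.5)·(-1.5) + (-0.5)·(-0.5) + (-1.5)·(-1.5) + (3.5)·(3.5)) / 3 = 17/3 = 5.6667
  S = [[13.6667, -6.3333],
 [-6.3333, 5.6667]].

Step 3 — invert S. det(S) = 13.6667·5.6667 - (-6.3333)² = 37.3333.
  S^{-1} = (1/det) · [[d, -b], [-b, a]] = [[0.1518, 0.1696],
 [0.1696, 0.3661]].

Step 4 — quadratic form (x̄ - mu_0)^T · S^{-1} · (x̄ - mu_0):
  S^{-1} · (x̄ - mu_0) = (0.0268, 0.2946),
  (x̄ - mu_0)^T · [...] = (-1.5)·(0.0268) + (1.5)·(0.2946) = 0.4018.

Step 5 — scale by n: T² = 4 · 0.4018 = 1.6071.

T² ≈ 1.6071


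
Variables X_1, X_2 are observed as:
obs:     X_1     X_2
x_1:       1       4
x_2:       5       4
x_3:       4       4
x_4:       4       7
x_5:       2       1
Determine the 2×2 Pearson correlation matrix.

Step 1 — column means:
  mean(X_1) = (1 + 5 + 4 + 4 + 2) / 5 = 16/5 = 3.2
  mean(X_2) = (4 + 4 + 4 + 7 + 1) / 5 = 20/5 = 4

Step 2 — sample variances and covariances s[i,j] = (1/(n-1)) · Σ_k (x_{k,i} - mean_i) · (x_{k,j} - mean_j), with n-1 = 4:
  s[X_1,X_1] = ((-2.2)·(-2.2) + (1.8)·(1.8) + (0.8)·(0.8) + (0.8)·(0.8) + (-1.2)·(-1.2)) / 4 = 10.8/4 = 2.7
  s[X_1,X_2] = ((-2.2)·(0) + (1.8)·(0) + (0.8)·(0) + (0.8)·(3) + (-1.2)·(-3)) / 4 = 6/4 = 1.5
  s[X_2,X_2] = ((0)·(0) + (0)·(0) + (0)·(0) + (3)·(3) + (-3)·(-3)) / 4 = 18/4 = 4.5
  Sample standard deviations s_i = √(s[i,i]):
  s(X_1) = √(2.7) = 1.6432
  s(X_2) = √(4.5) = 2.1213

Step 3 — r_{ij} = s_{ij} / (s_i · s_j):
  r[X_1,X_1] = 1 (diagonal).
  r[X_1,X_2] = 1.5 / (1.6432 · 2.1213) = 1.5 / 3.4857 = 0.4303
  r[X_2,X_2] = 1 (diagonal).

R is symmetric with unit diagonal. Assembling:

R = [[1, 0.4303],
 [0.4303, 1]]


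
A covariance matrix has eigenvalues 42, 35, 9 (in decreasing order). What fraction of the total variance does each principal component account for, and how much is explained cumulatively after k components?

Step 1 — total variance = trace(Sigma) = Σ λ_i = 42 + 35 + 9 = 86.

Step 2 — fraction explained by component i = λ_i / Σ λ:
  PC1: 42/86 = 0.4884
  PC2: 35/86 = 0.407
  PC3: 9/86 = 0.1047

Step 3 — cumulative fraction after k components = (λ_1 + ... + λ_k) / Σ λ:
  k = 1: 42/86 = 0.4884
  k = 2: (42 + 35)/86 = 77/86 = 0.8953
  k = 3: (42 + 35 + 9)/86 = 86/86 = 1

Summary (fraction, with percent):

explained: PC1 0.4884 (48.84%), PC2 0.407 (40.7%), PC3 0.1047 (10.47%);  cumulative: 0.4884, 0.8953, 1


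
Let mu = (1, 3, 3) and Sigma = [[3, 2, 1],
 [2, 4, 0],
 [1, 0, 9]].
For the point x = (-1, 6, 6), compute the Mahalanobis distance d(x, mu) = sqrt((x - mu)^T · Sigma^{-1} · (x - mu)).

Step 1 — centre the observation: (x - mu) = (-2, 3, 3).

Step 2 — invert Sigma (cofactor / det for 3×3, or solve directly):
  Sigma^{-1} = [[0.5294, -0.2647, -0.0588],
 [-0.2647, 0.3824, 0.0294],
 [-0.0588, 0.0294, 0.1176]].

Step 3 — form the quadratic (x - mu)^T · Sigma^{-1} · (x - mu):
  Sigma^{-1} · (x - mu) = (-2.0294, 1.7647, 0.5588).
  (x - mu)^T · [Sigma^{-1} · (x - mu)] = (-2)·(-2.0294) + (3)·(1.7647) + (3)·(0.5588) = 11.0294.

Step 4 — take square root: d = √(11.0294) ≈ 3.3211.

d(x, mu) = √(11.0294) ≈ 3.3211


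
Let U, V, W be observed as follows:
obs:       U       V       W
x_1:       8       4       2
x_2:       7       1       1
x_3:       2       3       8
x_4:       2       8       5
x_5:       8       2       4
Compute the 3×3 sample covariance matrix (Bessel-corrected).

Step 1 — column means:
  mean(U) = (8 + 7 + 2 + 2 + 8) / 5 = 27/5 = 5.4
  mean(V) = (4 + 1 + 3 + 8 + 2) / 5 = 18/5 = 3.6
  mean(W) = (2 + 1 + 8 + 5 + 4) / 5 = 20/5 = 4

Step 2 — sample covariance S[i,j] = (1/(n-1)) · Σ_k (x_{k,i} - mean_i) · (x_{k,j} - mean_j), with n-1 = 4.
  S[U,U] = ((2.6)·(2.6) + (1.6)·(1.6) + (-3.4)·(-3.4) + (-3.4)·(-3.4) + (2.6)·(2.6)) / 4 = 39.2/4 = 9.8
  S[U,V] = ((2.6)·(0.4) + (1.6)·(-2.6) + (-3.4)·(-0.6) + (-3.4)·(4.4) + (2.6)·(-1.6)) / 4 = -20.2/4 = -5.05
  S[U,W] = ((2.6)·(-2) + (1.6)·(-3) + (-3.4)·(4) + (-3.4)·(1) + (2.6)·(0)) / 4 = -27/4 = -6.75
  S[V,V] = ((0.4)·(0.4) + (-2.6)·(-2.6) + (-0.6)·(-0.6) + (4.4)·(4.4) + (-1.6)·(-1.6)) / 4 = 29.2/4 = 7.3
  S[V,W] = ((0.4)·(-2) + (-2.6)·(-3) + (-0.6)·(4) + (4.4)·(1) + (-1.6)·(0)) / 4 = 9/4 = 2.25
  S[W,W] = ((-2)·(-2) + (-3)·(-3) + (4)·(4) + (1)·(1) + (0)·(0)) / 4 = 30/4 = 7.5

S is symmetric (S[j,i] = S[i,j]). Assembling:

S = [[9.8, -5.05, -6.75],
 [-5.05, 7.3, 2.25],
 [-6.75, 2.25, 7.5]]


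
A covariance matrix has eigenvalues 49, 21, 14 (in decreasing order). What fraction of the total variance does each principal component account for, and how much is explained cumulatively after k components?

Step 1 — total variance = trace(Sigma) = Σ λ_i = 49 + 21 + 14 = 84.

Step 2 — fraction explained by component i = λ_i / Σ λ:
  PC1: 49/84 = 0.5833
  PC2: 21/84 = 0.25
  PC3: 14/84 = 0.1667

Step 3 — cumulative fraction after k components = (λ_1 + ... + λ_k) / Σ λ:
  k = 1: 49/84 = 0.5833
  k = 2: (49 + 21)/84 = 70/84 = 0.8333
  k = 3: (49 + 21 + 14)/84 = 84/84 = 1

Summary (fraction, with percent):

explained: PC1 0.5833 (58.33%), PC2 0.25 (25%), PC3 0.1667 (16.67%);  cumulative: 0.5833, 0.8333, 1


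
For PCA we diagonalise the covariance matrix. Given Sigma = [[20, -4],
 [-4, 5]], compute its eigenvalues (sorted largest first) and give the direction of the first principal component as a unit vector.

Step 1 — characteristic polynomial of 2×2 Sigma:
  det(Sigma - λI) = λ² - trace · λ + det = 0.
  trace = 20 + 5 = 25, det = 20·5 - (-4)² = 84.
Step 2 — discriminant:
  Δ = trace² - 4·det = 625 - 336 = 289.
Step 3 — eigenvalues:
  λ = (trace ± √Δ)/2 = (25 ± 17)/2,
  λ_1 = 21,  λ_2 = 4.

Step 4 — unit eigenvector for λ_1: solve (Sigma - λ_1 I)v = 0. First row:
  (20 - 21)·v_x + (-4)·v_y = 0, i.e. (-1)·v_x + (-4)·v_y = 0,
  so v ∝ (b, λ_1 - a) = (-4, 1); multiply by -1 so the first entry is positive: u = (4, -1).
  ||u|| = √((4)² + (-1)²) = √(17) ≈ 4.1231,
  v_1 = u/||u|| ≈ (0.9701, -0.2425) (||v_1|| = 1).

λ_1 = 21,  λ_2 = 4;  v_1 ≈ (0.9701, -0.2425)


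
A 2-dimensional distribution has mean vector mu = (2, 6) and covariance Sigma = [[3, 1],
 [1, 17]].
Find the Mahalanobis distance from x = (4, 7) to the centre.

Step 1 — centre the observation: (x - mu) = (2, 1).

Step 2 — invert Sigma. det(Sigma) = 3·17 - (1)² = 50.
  Sigma^{-1} = (1/det) · [[d, -b], [-b, a]] = [[0.34, -0.02],
 [-0.02, 0.06]].

Step 3 — form the quadratic (x - mu)^T · Sigma^{-1} · (x - mu):
  Sigma^{-1} · (x - mu) = (0.66, 0.02).
  (x - mu)^T · [Sigma^{-1} · (x - mu)] = (2)·(0.66) + (1)·(0.02) = 1.34.

Step 4 — take square root: d = √(1.34) ≈ 1.1576.

d(x, mu) = √(1.34) ≈ 1.1576


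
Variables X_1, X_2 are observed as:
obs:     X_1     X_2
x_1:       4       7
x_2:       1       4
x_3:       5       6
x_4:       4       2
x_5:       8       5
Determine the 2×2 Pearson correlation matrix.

Step 1 — column means:
  mean(X_1) = (4 + 1 + 5 + 4 + 8) / 5 = 22/5 = 4.4
  mean(X_2) = (7 + 4 + 6 + 2 + 5) / 5 = 24/5 = 4.8

Step 2 — sample variances and covariances s[i,j] = (1/(n-1)) · Σ_k (x_{k,i} - mean_i) · (x_{k,j} - mean_j), with n-1 = 4:
  s[X_1,X_1] = ((-0.4)·(-0.4) + (-3.4)·(-3.4) + (0.6)·(0.6) + (-0.4)·(-0.4) + (3.6)·(3.6)) / 4 = 25.2/4 = 6.3
  s[X_1,X_2] = ((-0.4)·(2.2) + (-3.4)·(-0.8) + (0.6)·(1.2) + (-0.4)·(-2.8) + (3.6)·(0.2)) / 4 = 4.4/4 = 1.1
  s[X_2,X_2] = ((2.2)·(2.2) + (-0.8)·(-0.8) + (1.2)·(1.2) + (-2.8)·(-2.8) + (0.2)·(0.2)) / 4 = 14.8/4 = 3.7
  Sample standard deviations s_i = √(s[i,i]):
  s(X_1) = √(6.3) = 2.51
  s(X_2) = √(3.7) = 1.9235

Step 3 — r_{ij} = s_{ij} / (s_i · s_j):
  r[X_1,X_1] = 1 (diagonal).
  r[X_1,X_2] = 1.1 / (2.51 · 1.9235) = 1.1 / 4.828 = 0.2278
  r[X_2,X_2] = 1 (diagonal).

R is symmetric with unit diagonal. Assembling:

R = [[1, 0.2278],
 [0.2278, 1]]


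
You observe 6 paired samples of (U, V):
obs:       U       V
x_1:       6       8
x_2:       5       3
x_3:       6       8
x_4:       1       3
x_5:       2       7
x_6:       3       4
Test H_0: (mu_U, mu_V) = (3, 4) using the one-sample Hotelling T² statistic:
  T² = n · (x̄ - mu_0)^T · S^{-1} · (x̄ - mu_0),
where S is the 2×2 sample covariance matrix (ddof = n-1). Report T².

Step 1 — sample mean vector:
  mean(U) = (6 + 5 + 6 + 1 + 2 + 3) / 6 = 23/6 = 3.8333
  mean(V) = (8 + 3 + 8 + 3 + 7 + 4) / 6 = 33/6 = 5.5
  x̄ = (3.8333, 5.5),  deviation x̄ - mu_0 = (3.8333, 5.5) - (3, 4) = (0.8333, 1.5).

Step 2 — sample covariance matrix, S[i,j] = (1/(n-1)) · Σ_k (x_{k,i} - mean_i) · (x_{k,j} - mean_j), divisor n-1 = 5:
  S[U,U] = ((2.1667)·(2.1667) + (1.1667)·(1.1667) + (2.1667)·(2.1667) + (-2.8333)·(-2.8333) + (-1.8333)·(-1.8333) + (-0.8333)·(-0.8333)) / 5 = 22.8333/5 = 4.5667
  S[U,V] = ((2.1667)·(2.5) + (1.1667)·(-2.5) + (2.1667)·(2.5) + (-2.8333)·(-2.5) + (-1.8333)·(1.5) + (-0.8333)·(-1.5)) / 5 = 13.5/5 = 2.7
  S[V,V] = ((2.5)·(2.5) + (-2.5)·(-2.5) + (2.5)·(2.5) + (-2.5)·(-2.5) + (1.5)·(1.5) + (-1.5)·(-1.5)) / 5 = 29.5/5 = 5.9
  S = [[4.5667, 2.7],
 [2.7, 5.9]].

Step 3 — invert S. det(S) = 4.5667·5.9 - (2.7)² = 19.6533.
  S^{-1} = (1/det) · [[d, -b], [-b, a]] = [[0.3002, -0.1374],
 [-0.1374, 0.2324]].

Step 4 — quadratic form (x̄ - mu_0)^T · S^{-1} · (x̄ - mu_0):
  S^{-1} · (x̄ - mu_0) = (0.0441, 0.2341),
  (x̄ - mu_0)^T · [...] = (0.8333)·(0.0441) + (1.5)·(0.2341) = 0.3878.

Step 5 — scale by n: T² = 6 · 0.3878 = 2.327.

T² ≈ 2.327


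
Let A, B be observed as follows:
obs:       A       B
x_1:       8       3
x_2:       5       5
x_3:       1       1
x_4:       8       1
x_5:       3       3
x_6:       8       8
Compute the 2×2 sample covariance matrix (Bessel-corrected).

Step 1 — column means:
  mean(A) = (8 + 5 + 1 + 8 + 3 + 8) / 6 = 33/6 = 5.5
  mean(B) = (3 + 5 + 1 + 1 + 3 + 8) / 6 = 21/6 = 3.5

Step 2 — sample covariance S[i,j] = (1/(n-1)) · Σ_k (x_{k,i} - mean_i) · (x_{k,j} - mean_j), with n-1 = 5.
  S[A,A] = ((2.5)·(2.5) + (-0.5)·(-0.5) + (-4.5)·(-4.5) + (2.5)·(2.5) + (-2.5)·(-2.5) + (2.5)·(2.5)) / 5 = 45.5/5 = 9.1
  S[A,B] = ((2.5)·(-0.5) + (-0.5)·(1.5) + (-4.5)·(-2.5) + (2.5)·(-2.5) + (-2.5)·(-0.5) + (2.5)·(4.5)) / 5 = 15.5/5 = 3.1
  S[B,B] = ((-0.5)·(-0.5) + (1.5)·(1.5) + (-2.5)·(-2.5) + (-2.5)·(-2.5) + (-0.5)·(-0.5) + (4.5)·(4.5)) / 5 = 35.5/5 = 7.1

S is symmetric (S[j,i] = S[i,j]). Assembling:

S = [[9.1, 3.1],
 [3.1, 7.1]]


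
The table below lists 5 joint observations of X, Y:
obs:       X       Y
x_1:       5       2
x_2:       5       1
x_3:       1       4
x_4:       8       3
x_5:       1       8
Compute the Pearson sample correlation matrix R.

Step 1 — column means:
  mean(X) = (5 + 5 + 1 + 8 + 1) / 5 = 20/5 = 4
  mean(Y) = (2 + 1 + 4 + 3 + 8) / 5 = 18/5 = 3.6

Step 2 — sample variances and covariances s[i,j] = (1/(n-1)) · Σ_k (x_{k,i} - mean_i) · (x_{k,j} - mean_j), with n-1 = 4:
  s[X,X] = ((1)·(1) + (1)·(1) + (-3)·(-3) + (4)·(4) + (-3)·(-3)) / 4 = 36/4 = 9
  s[X,Y] = ((1)·(-1.6) + (1)·(-2.6) + (-3)·(0.4) + (4)·(-0.6) + (-3)·(4.4)) / 4 = -21/4 = -5.25
  s[Y,Y] = ((-1.6)·(-1.6) + (-2.6)·(-2.6) + (0.4)·(0.4) + (-0.6)·(-0.6) + (4.4)·(4.4)) / 4 = 29.2/4 = 7.3
  Sample standard deviations s_i = √(s[i,i]):
  s(X) = √(9) = 3
  s(Y) = √(7.3) = 2.7019

Step 3 — r_{ij} = s_{ij} / (s_i · s_j):
  r[X,X] = 1 (diagonal).
  r[X,Y] = -5.25 / (3 · 2.7019) = -5.25 / 8.1056 = -0.6477
  r[Y,Y] = 1 (diagonal).

R is symmetric with unit diagonal. Assembling:

R = [[1, -0.6477],
 [-0.6477, 1]]


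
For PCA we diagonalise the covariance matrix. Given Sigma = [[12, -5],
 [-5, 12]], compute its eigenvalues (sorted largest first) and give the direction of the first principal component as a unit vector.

Step 1 — characteristic polynomial of 2×2 Sigma:
  det(Sigma - λI) = λ² - trace · λ + det = 0.
  trace = 12 + 12 = 24, det = 12·12 - (-5)² = 119.
Step 2 — discriminant:
  Δ = trace² - 4·det = 576 - 476 = 100.
Step 3 — eigenvalues:
  λ = (trace ± √Δ)/2 = (24 ± 10)/2,
  λ_1 = 17,  λ_2 = 7.

Step 4 — unit eigenvector for λ_1: solve (Sigma - λ_1 I)v = 0. First row:
  (12 - 17)·v_x + (-5)·v_y = 0, i.e. (-5)·v_x + (-5)·v_y = 0,
  so v ∝ (b, λ_1 - a) = (-5, 5); multiply by -1 so the first entry is positive: u = (5, -5).
  ||u|| = √((5)² + (-5)²) = √(50) ≈ 7.0711,
  v_1 = u/||u|| ≈ (0.7071, -0.7071) (||v_1|| = 1).

λ_1 = 17,  λ_2 = 7;  v_1 ≈ (0.7071, -0.7071)


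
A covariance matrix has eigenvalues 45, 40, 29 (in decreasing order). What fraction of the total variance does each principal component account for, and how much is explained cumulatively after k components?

Step 1 — total variance = trace(Sigma) = Σ λ_i = 45 + 40 + 29 = 114.

Step 2 — fraction explained by component i = λ_i / Σ λ:
  PC1: 45/114 = 0.3947
  PC2: 40/114 = 0.3509
  PC3: 29/114 = 0.2544

Step 3 — cumulative fraction after k components = (λ_1 + ... + λ_k) / Σ λ:
  k = 1: 45/114 = 0.3947
  k = 2: (45 + 40)/114 = 85/114 = 0.7456
  k = 3: (45 + 40 + 29)/114 = 114/114 = 1

Summary (fraction, with percent):

explained: PC1 0.3947 (39.47%), PC2 0.3509 (35.09%), PC3 0.2544 (25.44%);  cumulative: 0.3947, 0.7456, 1


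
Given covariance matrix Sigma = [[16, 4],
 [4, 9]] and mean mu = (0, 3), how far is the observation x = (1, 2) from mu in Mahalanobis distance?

Step 1 — centre the observation: (x - mu) = (1, -1).

Step 2 — invert Sigma. det(Sigma) = 16·9 - (4)² = 128.
  Sigma^{-1} = (1/det) · [[d, -b], [-b, a]] = [[0.0703, -0.0312],
 [-0.0312, 0.125]].

Step 3 — form the quadratic (x - mu)^T · Sigma^{-1} · (x - mu):
  Sigma^{-1} · (x - mu) = (0.1016, -0.1562).
  (x - mu)^T · [Sigma^{-1} · (x - mu)] = (1)·(0.1016) + (-1)·(-0.1562) = 0.2578.

Step 4 — take square root: d = √(0.2578) ≈ 0.5078.

d(x, mu) = √(0.2578) ≈ 0.5078


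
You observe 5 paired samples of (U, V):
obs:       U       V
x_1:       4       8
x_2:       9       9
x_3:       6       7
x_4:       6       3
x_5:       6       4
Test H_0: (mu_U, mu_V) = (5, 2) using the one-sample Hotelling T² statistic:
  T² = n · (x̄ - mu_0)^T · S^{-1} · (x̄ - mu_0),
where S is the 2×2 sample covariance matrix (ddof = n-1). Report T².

Step 1 — sample mean vector:
  mean(U) = (4 + 9 + 6 + 6 + 6) / 5 = 31/5 = 6.2
  mean(V) = (8 + 9 + 7 + 3 + 4) / 5 = 31/5 = 6.2
  x̄ = (6.2, 6.2),  deviation x̄ - mu_0 = (6.2, 6.2) - (5, 2) = (1.2, 4.2).

Step 2 — sample covariance matrix, S[i,j] = (1/(n-1)) · Σ_k (x_{k,i} - mean_i) · (x_{k,j} - mean_j), divisor n-1 = 4:
  S[U,U] = ((-2.2)·(-2.2) + (2.8)·(2.8) + (-0.2)·(-0.2) + (-0.2)·(-0.2) + (-0.2)·(-0.2)) / 4 = 12.8/4 = 3.2
  S[U,V] = ((-2.2)·(1.8) + (2.8)·(2.8) + (-0.2)·(0.8) + (-0.2)·(-3.2) + (-0.2)·(-2.2)) / 4 = 4.8/4 = 1.2
  S[V,V] = ((1.8)·(1.8) + (2.8)·(2.8) + (0.8)·(0.8) + (-3.2)·(-3.2) + (-2.2)·(-2.2)) / 4 = 26.8/4 = 6.7
  S = [[3.2, 1.2],
 [1.2, 6.7]].

Step 3 — invert S. det(S) = 3.2·6.7 - (1.2)² = 20.
  S^{-1} = (1/det) · [[d, -b], [-b, a]] = [[0.335, -0.06],
 [-0.06, 0.16]].

Step 4 — quadratic form (x̄ - mu_0)^T · S^{-1} · (x̄ - mu_0):
  S^{-1} · (x̄ - mu_0) = (0.15, 0.6),
  (x̄ - mu_0)^T · [...] = (1.2)·(0.15) + (4.2)·(0.6) = 2.7.

Step 5 — scale by n: T² = 5 · 2.7 = 13.5.

T² ≈ 13.5


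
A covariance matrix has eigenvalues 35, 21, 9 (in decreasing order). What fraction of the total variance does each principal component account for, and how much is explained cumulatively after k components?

Step 1 — total variance = trace(Sigma) = Σ λ_i = 35 + 21 + 9 = 65.

Step 2 — fraction explained by component i = λ_i / Σ λ:
  PC1: 35/65 = 0.5385
  PC2: 21/65 = 0.3231
  PC3: 9/65 = 0.1385

Step 3 — cumulative fraction after k components = (λ_1 + ... + λ_k) / Σ λ:
  k = 1: 35/65 = 0.5385
  k = 2: (35 + 21)/65 = 56/65 = 0.8615
  k = 3: (35 + 21 + 9)/65 = 65/65 = 1

Summary (fraction, with percent):

explained: PC1 0.5385 (53.85%), PC2 0.3231 (32.31%), PC3 0.1385 (13.85%);  cumulative: 0.5385, 0.8615, 1


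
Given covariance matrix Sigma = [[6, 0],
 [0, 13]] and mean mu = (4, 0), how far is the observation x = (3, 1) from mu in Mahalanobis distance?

Step 1 — centre the observation: (x - mu) = (-1, 1).

Step 2 — invert Sigma. det(Sigma) = 6·13 - (0)² = 78.
  Sigma^{-1} = (1/det) · [[d, -b], [-b, a]] = [[0.1667, 0],
 [0, 0.0769]].

Step 3 — form the quadratic (x - mu)^T · Sigma^{-1} · (x - mu):
  Sigma^{-1} · (x - mu) = (-0.1667, 0.0769).
  (x - mu)^T · [Sigma^{-1} · (x - mu)] = (-1)·(-0.1667) + (1)·(0.0769) = 0.2436.

Step 4 — take square root: d = √(0.2436) ≈ 0.4935.

d(x, mu) = √(0.2436) ≈ 0.4935


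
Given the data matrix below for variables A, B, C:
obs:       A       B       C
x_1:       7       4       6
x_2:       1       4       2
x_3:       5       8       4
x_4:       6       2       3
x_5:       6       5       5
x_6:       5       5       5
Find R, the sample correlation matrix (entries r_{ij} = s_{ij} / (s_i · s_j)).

Step 1 — column means:
  mean(A) = (7 + 1 + 5 + 6 + 6 + 5) / 6 = 30/6 = 5
  mean(B) = (4 + 4 + 8 + 2 + 5 + 5) / 6 = 28/6 = 4.6667
  mean(C) = (6 + 2 + 4 + 3 + 5 + 5) / 6 = 25/6 = 4.1667

Step 2 — sample variances and covariances s[i,j] = (1/(n-1)) · Σ_k (x_{k,i} - mean_i) · (x_{k,j} - mean_j), with n-1 = 5:
  s[A,A] = ((2)·(2) + (-4)·(-4) + (0)·(0) + (1)·(1) + (1)·(1) + (0)·(0)) / 5 = 22/5 = 4.4
  s[A,B] = ((2)·(-0.6667) + (-4)·(-0.6667) + (0)·(3.3333) + (1)·(-2.6667) + (1)·(0.3333) + (0)·(0.3333)) / 5 = -1/5 = -0.2
  s[A,C] = ((2)·(1.8333) + (-4)·(-2.1667) + (0)·(-0.1667) + (1)·(-1.1667) + (1)·(0.8333) + (0)·(0.8333)) / 5 = 12/5 = 2.4
  s[B,B] = ((-0.6667)·(-0.6667) + (-0.6667)·(-0.6667) + (3.3333)·(3.3333) + (-2.6667)·(-2.6667) + (0.3333)·(0.3333) + (0.3333)·(0.3333)) / 5 = 19.3333/5 = 3.8667
  s[B,C] = ((-0.6667)·(1.8333) + (-0.6667)·(-2.1667) + (3.3333)·(-0.1667) + (-2.6667)·(-1.1667) + (0.3333)·(0.8333) + (0.3333)·(0.8333)) / 5 = 3.3333/5 = 0.6667
  s[C,C] = ((1.8333)·(1.8333) + (-2.1667)·(-2.1667) + (-0.1667)·(-0.1667) + (-1.1667)·(-1.1667) + (0.8333)·(0.8333) + (0.8333)·(0.8333)) / 5 = 10.8333/5 = 2.1667
  Sample standard deviations s_i = √(s[i,i]):
  s(A) = √(4.4) = 2.0976
  s(B) = √(3.8667) = 1.9664
  s(C) = √(2.1667) = 1.472

Step 3 — r_{ij} = s_{ij} / (s_i · s_j):
  r[A,A] = 1 (diagonal).
  r[A,B] = -0.2 / (2.0976 · 1.9664) = -0.2 / 4.1247 = -0.0485
  r[A,C] = 2.4 / (2.0976 · 1.472) = 2.4 / 3.0876 = 0.7773
  r[B,B] = 1 (diagonal).
  r[B,C] = 0.6667 / (1.9664 · 1.472) = 0.6667 / 2.8944 = 0.2303
  r[C,C] = 1 (diagonal).

R is symmetric with unit diagonal. Assembling:

R = [[1, -0.0485, 0.7773],
 [-0.0485, 1, 0.2303],
 [0.7773, 0.2303, 1]]


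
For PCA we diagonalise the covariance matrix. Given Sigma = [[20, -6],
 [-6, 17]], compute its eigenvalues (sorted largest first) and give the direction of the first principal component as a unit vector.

Step 1 — characteristic polynomial of 2×2 Sigma:
  det(Sigma - λI) = λ² - trace · λ + det = 0.
  trace = 20 + 17 = 37, det = 20·17 - (-6)² = 304.
Step 2 — discriminant:
  Δ = trace² - 4·det = 1369 - 1216 = 153.
Step 3 — eigenvalues:
  λ = (trace ± √Δ)/2 = (37 ± 12.3693)/2,
  λ_1 = 24.6847,  λ_2 = 12.3153.

Step 4 — unit eigenvector for λ_1: solve (Sigma - λ_1 I)v = 0. First row:
  (20 - 24.6847)·v_x + (-6)·v_y = 0, i.e. (-4.6847)·v_x + (-6)·v_y = 0,
  so v ∝ (b, λ_1 - a) = (-6, 4.6847); multiply by -1 so the first entry is positive: u = (6, -4.6847).
  ||u|| = √((6)² + (-4.6847)²) = √(57.946) ≈ 7.6122,
  v_1 = u/||u|| ≈ (0.7882, -0.6154) (||v_1|| = 1).

λ_1 = 24.6847,  λ_2 = 12.3153;  v_1 ≈ (0.7882, -0.6154)


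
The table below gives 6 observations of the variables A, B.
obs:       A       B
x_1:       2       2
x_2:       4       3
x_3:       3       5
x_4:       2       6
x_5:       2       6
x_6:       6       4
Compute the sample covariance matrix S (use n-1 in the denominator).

Step 1 — column means:
  mean(A) = (2 + 4 + 3 + 2 + 2 + 6) / 6 = 19/6 = 3.1667
  mean(B) = (2 + 3 + 5 + 6 + 6 + 4) / 6 = 26/6 = 4.3333

Step 2 — sample covariance S[i,j] = (1/(n-1)) · Σ_k (x_{k,i} - mean_i) · (x_{k,j} - mean_j), with n-1 = 5.
  S[A,A] = ((-1.1667)·(-1.1667) + (0.8333)·(0.8333) + (-0.1667)·(-0.1667) + (-1.1667)·(-1.1667) + (-1.1667)·(-1.1667) + (2.8333)·(2.8333)) / 5 = 12.8333/5 = 2.5667
  S[A,B] = ((-1.1667)·(-2.3333) + (0.8333)·(-1.3333) + (-0.1667)·(0.6667) + (-1.1667)·(1.6667) + (-1.1667)·(1.6667) + (2.8333)·(-0.3333)) / 5 = -3.3333/5 = -0.6667
  S[B,B] = ((-2.3333)·(-2.3333) + (-1.3333)·(-1.3333) + (0.6667)·(0.6667) + (1.6667)·(1.6667) + (1.6667)·(1.6667) + (-0.3333)·(-0.3333)) / 5 = 13.3333/5 = 2.6667

S is symmetric (S[j,i] = S[i,j]). Assembling:

S = [[2.5667, -0.6667],
 [-0.6667, 2.6667]]


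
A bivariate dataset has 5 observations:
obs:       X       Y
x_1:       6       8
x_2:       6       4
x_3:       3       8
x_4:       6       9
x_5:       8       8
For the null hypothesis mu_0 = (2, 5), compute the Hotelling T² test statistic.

Step 1 — sample mean vector:
  mean(X) = (6 + 6 + 3 + 6 + 8) / 5 = 29/5 = 5.8
  mean(Y) = (8 + 4 + 8 + 9 + 8) / 5 = 37/5 = 7.4
  x̄ = (5.8, 7.4),  deviation x̄ - mu_0 = (5.8, 7.4) - (2, 5) = (3.8, 2.4).

Step 2 — sample covariance matrix, S[i,j] = (1/(n-1)) · Σ_k (x_{k,i} - mean_i) · (x_{k,j} - mean_j), divisor n-1 = 4:
  S[X,X] = ((0.2)·(0.2) + (0.2)·(0.2) + (-2.8)·(-2.8) + (0.2)·(0.2) + (2.2)·(2.2)) / 4 = 12.8/4 = 3.2
  S[X,Y] = ((0.2)·(0.6) + (0.2)·(-3.4) + (-2.8)·(0.6) + (0.2)·(1.6) + (2.2)·(0.6)) / 4 = -0.6/4 = -0.15
  S[Y,Y] = ((0.6)·(0.6) + (-3.4)·(-3.4) + (0.6)·(0.6) + (1.6)·(1.6) + (0.6)·(0.6)) / 4 = 15.2/4 = 3.8
  S = [[3.2, -0.15],
 [-0.15, 3.8]].

Step 3 — invert S. det(S) = 3.2·3.8 - (-0.15)² = 12.1375.
  S^{-1} = (1/det) · [[d, -b], [-b, a]] = [[0.3131, 0.0124],
 [0.0124, 0.2636]].

Step 4 — quadratic form (x̄ - mu_0)^T · S^{-1} · (x̄ - mu_0):
  S^{-1} · (x̄ - mu_0) = (1.2194, 0.6797),
  (x̄ - mu_0)^T · [...] = (3.8)·(1.2194) + (2.4)·(0.6797) = 6.2649.

Step 5 — scale by n: T² = 5 · 6.2649 = 31.3244.

T² ≈ 31.3244


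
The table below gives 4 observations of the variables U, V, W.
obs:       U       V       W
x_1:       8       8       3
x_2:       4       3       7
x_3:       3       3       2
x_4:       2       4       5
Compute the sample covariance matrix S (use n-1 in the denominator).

Step 1 — column means:
  mean(U) = (8 + 4 + 3 + 2) / 4 = 17/4 = 4.25
  mean(V) = (8 + 3 + 3 + 4) / 4 = 18/4 = 4.5
  mean(W) = (3 + 7 + 2 + 5) / 4 = 17/4 = 4.25

Step 2 — sample covariance S[i,j] = (1/(n-1)) · Σ_k (x_{k,i} - mean_i) · (x_{k,j} - mean_j), with n-1 = 3.
  S[U,U] = ((3.75)·(3.75) + (-0.25)·(-0.25) + (-1.25)·(-1.25) + (-2.25)·(-2.25)) / 3 = 20.75/3 = 6.9167
  S[U,V] = ((3.75)·(3.5) + (-0.25)·(-1.5) + (-1.25)·(-1.5) + (-2.25)·(-0.5)) / 3 = 16.5/3 = 5.5
  S[U,W] = ((3.75)·(-1.25) + (-0.25)·(2.75) + (-1.25)·(-2.25) + (-2.25)·(0.75)) / 3 = -4.25/3 = -1.4167
  S[V,V] = ((3.5)·(3.5) + (-1.5)·(-1.5) + (-1.5)·(-1.5) + (-0.5)·(-0.5)) / 3 = 17/3 = 5.6667
  S[V,W] = ((3.5)·(-1.25) + (-1.5)·(2.75) + (-1.5)·(-2.25) + (-0.5)·(0.75)) / 3 = -5.5/3 = -1.8333
  S[W,W] = ((-1.25)·(-1.25) + (2.75)·(2.75) + (-2.25)·(-2.25) + (0.75)·(0.75)) / 3 = 14.75/3 = 4.9167

S is symmetric (S[j,i] = S[i,j]). Assembling:

S = [[6.9167, 5.5, -1.4167],
 [5.5, 5.6667, -1.8333],
 [-1.4167, -1.8333, 4.9167]]


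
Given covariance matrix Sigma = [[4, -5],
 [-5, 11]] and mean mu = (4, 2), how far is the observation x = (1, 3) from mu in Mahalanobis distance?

Step 1 — centre the observation: (x - mu) = (-3, 1).

Step 2 — invert Sigma. det(Sigma) = 4·11 - (-5)² = 19.
  Sigma^{-1} = (1/det) · [[d, -b], [-b, a]] = [[0.5789, 0.2632],
 [0.2632, 0.2105]].

Step 3 — form the quadratic (x - mu)^T · Sigma^{-1} · (x - mu):
  Sigma^{-1} · (x - mu) = (-1.4737, -0.5789).
  (x - mu)^T · [Sigma^{-1} · (x - mu)] = (-3)·(-1.4737) + (1)·(-0.5789) = 3.8421.

Step 4 — take square root: d = √(3.8421) ≈ 1.9601.

d(x, mu) = √(3.8421) ≈ 1.9601


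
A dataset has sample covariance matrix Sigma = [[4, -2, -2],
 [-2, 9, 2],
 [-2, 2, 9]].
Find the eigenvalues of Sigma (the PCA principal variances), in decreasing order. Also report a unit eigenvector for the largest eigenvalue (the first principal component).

Step 1 — characteristic polynomial p(λ) = det(λI - Sigma) = λ³ - tr·λ² + c_1·λ - det, where tr = trace, c_1 = sum of the principal 2×2 minors, det = det(Sigma):
  tr = 4 + 9 + 9 = 22,
  c_1 = (4·9 - (-2)²) + (4·9 - (-2)²) + (9·9 - (2)²) = 32 + 32 + 77 = 141,
  det = 4·(9·9 - (2)²) - (-2)·((-2)·9 - (2)·(-2)) + (-2)·((-2)·(2) - 9·(-2)) = 4·(77) - (-2)·(-14) + (-2)·(14) = 252.
  So p(λ) = λ³ - 22λ² + 141λ - 252.
Step 2 — look for an integer root (rational root theorem: any rational root is an integer divisor of 252). Testing λ = 3:
  p(3) = 27 - 198 + 423 - 252 = 0  ✓
  Dividing out (λ - 3): p(λ) = (λ - 3)(λ² - 19λ + 84).
Step 3 — remaining eigenvalues from the quadratic λ² - 19λ + 84 = 0:
  Δ = 19² - 4·84 = 361 - 336 = 25,  λ = (19 ± √25)/2 = (19 ± 5)/2 = 12 or 7.
  Sorted: λ_1 = 12,  λ_2 = 7,  λ_3 = 3  (check: sum = 22 = tr ✓).

Step 4 — unit eigenvector for λ_1 = 12: v spans the null space of (Sigma - λ_1 I), whose rows are
  r_1 = (-8, -2, -2),  r_2 = (-2, -3, 2),  r_3 = (-2, 2, -3).
  v is orthogonal to every row, so take v ∝ r_1 × r_2 = ((-2)·(2) - (-2)·(-3), (-2)·(-2) - (-8)·(2), (-8)·(-3) - (-2)·(-2)) = (-10, 20, 20).
  Rescale (divide by 10; multiply by -1 so the first nonzero entry is positive): u = (1, -2, -2).
  ||u|| = √((1)² + (-2)² + (-2)²) = √(9) = 3,  v_1 = u/||u|| ≈ (0.3333, -0.6667, -0.6667) (||v_1|| = 1).

λ_1 = 12,  λ_2 = 7,  λ_3 = 3;  v_1 ≈ (0.3333, -0.6667, -0.6667)


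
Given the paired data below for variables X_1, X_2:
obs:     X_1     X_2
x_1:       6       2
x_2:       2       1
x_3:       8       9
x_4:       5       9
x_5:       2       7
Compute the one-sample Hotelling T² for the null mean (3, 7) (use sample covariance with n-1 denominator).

Step 1 — sample mean vector:
  mean(X_1) = (6 + 2 + 8 + 5 + 2) / 5 = 23/5 = 4.6
  mean(X_2) = (2 + 1 + 9 + 9 + 7) / 5 = 28/5 = 5.6
  x̄ = (4.6, 5.6),  deviation x̄ - mu_0 = (4.6, 5.6) - (3, 7) = (1.6, -1.4).

Step 2 — sample covariance matrix, S[i,j] = (1/(n-1)) · Σ_k (x_{k,i} - mean_i) · (x_{k,j} - mean_j), divisor n-1 = 4:
  S[X_1,X_1] = ((1.4)·(1.4) + (-2.6)·(-2.6) + (3.4)·(3.4) + (0.4)·(0.4) + (-2.6)·(-2.6)) / 4 = 27.2/4 = 6.8
  S[X_1,X_2] = ((1.4)·(-3.6) + (-2.6)·(-4.6) + (3.4)·(3.4) + (0.4)·(3.4) + (-2.6)·(1.4)) / 4 = 16.2/4 = 4.05
  S[X_2,X_2] = ((-3.6)·(-3.6) + (-4.6)·(-4.6) + (3.4)·(3.4) + (3.4)·(3.4) + (1.4)·(1.4)) / 4 = 59.2/4 = 14.8
  S = [[6.8, 4.05],
 [4.05, 14.8]].

Step 3 — invert S. det(S) = 6.8·14.8 - (4.05)² = 84.2375.
  S^{-1} = (1/det) · [[d, -b], [-b, a]] = [[0.1757, -0.0481],
 [-0.0481, 0.0807]].

Step 4 — quadratic form (x̄ - mu_0)^T · S^{-1} · (x̄ - mu_0):
  S^{-1} · (x̄ - mu_0) = (0.3484, -0.1899),
  (x̄ - mu_0)^T · [...] = (1.6)·(0.3484) + (-1.4)·(-0.1899) = 0.8234.

Step 5 — scale by n: T² = 5 · 0.8234 = 4.1169.

T² ≈ 4.1169


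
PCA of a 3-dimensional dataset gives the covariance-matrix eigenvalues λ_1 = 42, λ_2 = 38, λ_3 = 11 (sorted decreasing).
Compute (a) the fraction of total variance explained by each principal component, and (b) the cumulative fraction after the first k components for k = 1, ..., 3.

Step 1 — total variance = trace(Sigma) = Σ λ_i = 42 + 38 + 11 = 91.

Step 2 — fraction explained by component i = λ_i / Σ λ:
  PC1: 42/91 = 0.4615
  PC2: 38/91 = 0.4176
  PC3: 11/91 = 0.1209

Step 3 — cumulative fraction after k components = (λ_1 + ... + λ_k) / Σ λ:
  k = 1: 42/91 = 0.4615
  k = 2: (42 + 38)/91 = 80/91 = 0.8791
  k = 3: (42 + 38 + 11)/91 = 91/91 = 1

Summary (fraction, with percent):

explained: PC1 0.4615 (46.15%), PC2 0.4176 (41.76%), PC3 0.1209 (12.09%);  cumulative: 0.4615, 0.8791, 1


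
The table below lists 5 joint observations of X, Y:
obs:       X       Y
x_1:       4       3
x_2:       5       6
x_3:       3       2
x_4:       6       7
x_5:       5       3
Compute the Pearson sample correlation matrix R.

Step 1 — column means:
  mean(X) = (4 + 5 + 3 + 6 + 5) / 5 = 23/5 = 4.6
  mean(Y) = (3 + 6 + 2 + 7 + 3) / 5 = 21/5 = 4.2

Step 2 — sample variances and covariances s[i,j] = (1/(n-1)) · Σ_k (x_{k,i} - mean_i) · (x_{k,j} - mean_j), with n-1 = 4:
  s[X,X] = ((-0.6)·(-0.6) + (0.4)·(0.4) + (-1.6)·(-1.6) + (1.4)·(1.4) + (0.4)·(0.4)) / 4 = 5.2/4 = 1.3
  s[X,Y] = ((-0.6)·(-1.2) + (0.4)·(1.8) + (-1.6)·(-2.2) + (1.4)·(2.8) + (0.4)·(-1.2)) / 4 = 8.4/4 = 2.1
  s[Y,Y] = ((-1.2)·(-1.2) + (1.8)·(1.8) + (-2.2)·(-2.2) + (2.8)·(2.8) + (-1.2)·(-1.2)) / 4 = 18.8/4 = 4.7
  Sample standard deviations s_i = √(s[i,i]):
  s(X) = √(1.3) = 1.1402
  s(Y) = √(4.7) = 2.1679

Step 3 — r_{ij} = s_{ij} / (s_i · s_j):
  r[X,X] = 1 (diagonal).
  r[X,Y] = 2.1 / (1.1402 · 2.1679) = 2.1 / 2.4718 = 0.8496
  r[Y,Y] = 1 (diagonal).

R is symmetric with unit diagonal. Assembling:

R = [[1, 0.8496],
 [0.8496, 1]]


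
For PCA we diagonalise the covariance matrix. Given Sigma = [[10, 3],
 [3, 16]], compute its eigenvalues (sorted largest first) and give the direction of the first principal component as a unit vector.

Step 1 — characteristic polynomial of 2×2 Sigma:
  det(Sigma - λI) = λ² - trace · λ + det = 0.
  trace = 10 + 16 = 26, det = 10·16 - (3)² = 151.
Step 2 — discriminant:
  Δ = trace² - 4·det = 676 - 604 = 72.
Step 3 — eigenvalues:
  λ = (trace ± √Δ)/2 = (26 ± 8.4853)/2,
  λ_1 = 17.2426,  λ_2 = 8.7574.

Step 4 — unit eigenvector for λ_1: solve (Sigma - λ_1 I)v = 0. First row:
  (10 - 17.2426)·v_x + (3)·v_y = 0, i.e. (-7.2426)·v_x + (3)·v_y = 0,
  so v ∝ (b, λ_1 - a) = (3, 7.2426) = u.
  ||u|| = √((3)² + (7.2426)²) = √(61.4558) ≈ 7.8394,
  v_1 = u/||u|| ≈ (0.3827, 0.9239) (||v_1|| = 1).

λ_1 = 17.2426,  λ_2 = 8.7574;  v_1 ≈ (0.3827, 0.9239)


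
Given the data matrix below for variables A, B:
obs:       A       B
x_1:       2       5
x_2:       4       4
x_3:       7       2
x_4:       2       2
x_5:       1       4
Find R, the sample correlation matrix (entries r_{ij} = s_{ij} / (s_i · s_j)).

Step 1 — column means:
  mean(A) = (2 + 4 + 7 + 2 + 1) / 5 = 16/5 = 3.2
  mean(B) = (5 + 4 + 2 + 2 + 4) / 5 = 17/5 = 3.4

Step 2 — sample variances and covariances s[i,j] = (1/(n-1)) · Σ_k (x_{k,i} - mean_i) · (x_{k,j} - mean_j), with n-1 = 4:
  s[A,A] = ((-1.2)·(-1.2) + (0.8)·(0.8) + (3.8)·(3.8) + (-1.2)·(-1.2) + (-2.2)·(-2.2)) / 4 = 22.8/4 = 5.7
  s[A,B] = ((-1.2)·(1.6) + (0.8)·(0.6) + (3.8)·(-1.4) + (-1.2)·(-1.4) + (-2.2)·(0.6)) / 4 = -6.4/4 = -1.6
  s[B,B] = ((1.6)·(1.6) + (0.6)·(0.6) + (-1.4)·(-1.4) + (-1.4)·(-1.4) + (0.6)·(0.6)) / 4 = 7.2/4 = 1.8
  Sample standard deviations s_i = √(s[i,i]):
  s(A) = √(5.7) = 2.3875
  s(B) = √(1.8) = 1.3416

Step 3 — r_{ij} = s_{ij} / (s_i · s_j):
  r[A,A] = 1 (diagonal).
  r[A,B] = -1.6 / (2.3875 · 1.3416) = -1.6 / 3.2031 = -0.4995
  r[B,B] = 1 (diagonal).

R is symmetric with unit diagonal. Assembling:

R = [[1, -0.4995],
 [-0.4995, 1]]


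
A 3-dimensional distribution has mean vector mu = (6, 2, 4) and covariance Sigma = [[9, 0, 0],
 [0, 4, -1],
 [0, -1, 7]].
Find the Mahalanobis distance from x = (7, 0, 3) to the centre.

Step 1 — centre the observation: (x - mu) = (1, -2, -1).

Step 2 — invert Sigma (cofactor / det for 3×3, or solve directly):
  Sigma^{-1} = [[0.1111, 0, 0],
 [0, 0.2593, 0.037],
 [0, 0.037, 0.1481]].

Step 3 — form the quadratic (x - mu)^T · Sigma^{-1} · (x - mu):
  Sigma^{-1} · (x - mu) = (0.1111, -0.5556, -0.2222).
  (x - mu)^T · [Sigma^{-1} · (x - mu)] = (1)·(0.1111) + (-2)·(-0.5556) + (-1)·(-0.2222) = 1.4444.

Step 4 — take square root: d = √(1.4444) ≈ 1.2019.

d(x, mu) = √(1.4444) ≈ 1.2019


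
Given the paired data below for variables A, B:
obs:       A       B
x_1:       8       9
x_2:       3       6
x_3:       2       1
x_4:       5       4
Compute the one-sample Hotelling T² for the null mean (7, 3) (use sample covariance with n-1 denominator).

Step 1 — sample mean vector:
  mean(A) = (8 + 3 + 2 + 5) / 4 = 18/4 = 4.5
  mean(B) = (9 + 6 + 1 + 4) / 4 = 20/4 = 5
  x̄ = (4.5, 5),  deviation x̄ - mu_0 = (4.5, 5) - (7, 3) = (-2.5, 2).

Step 2 — sample covariance matrix, S[i,j] = (1/(n-1)) · Σ_k (x_{k,i} - mean_i) · (x_{k,j} - mean_j), divisor n-1 = 3:
  S[A,A] = ((3.5)·(3.5) + (-1.5)·(-1.5) + (-2.5)·(-2.5) + (0.5)·(0.5)) / 3 = 21/3 = 7
  S[A,B] = ((3.5)·(4) + (-1.5)·(1) + (-2.5)·(-4) + (0.5)·(-1)) / 3 = 22/3 = 7.3333
  S[B,B] = ((4)·(4) + (1)·(1) + (-4)·(-4) + (-1)·(-1)) / 3 = 34/3 = 11.3333
  S = [[7, 7.3333],
 [7.3333, 11.3333]].

Step 3 — invert S. det(S) = 7·11.3333 - (7.3333)² = 25.5556.
  S^{-1} = (1/det) · [[d, -b], [-b, a]] = [[0.4435, -0.287],
 [-0.287, 0.2739]].

Step 4 — quadratic form (x̄ - mu_0)^T · S^{-1} · (x̄ - mu_0):
  S^{-1} · (x̄ - mu_0) = (-1.6826, 1.2652),
  (x̄ - mu_0)^T · [...] = (-2.5)·(-1.6826) + (2)·(1.2652) = 6.737.

Step 5 — scale by n: T² = 4 · 6.737 = 26.9478.

T² ≈ 26.9478
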